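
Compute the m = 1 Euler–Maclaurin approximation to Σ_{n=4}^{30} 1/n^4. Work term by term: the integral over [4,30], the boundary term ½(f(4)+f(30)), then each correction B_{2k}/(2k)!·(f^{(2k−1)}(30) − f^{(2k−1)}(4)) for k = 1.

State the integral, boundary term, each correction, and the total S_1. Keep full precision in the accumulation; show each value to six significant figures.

S_1 ≈ 0.00747524

∫_4^30 1/x^4 dx evaluates to 0.00519599.
½[f(4) + f(30)] = ½[0.00390625 + 1.23457e-06] = 0.00195374.
So far: 0.00714973.
Correction k=1: B_{2}/2! · (f^{(1)}(30) − f^{(1)}(4)) = 1/12 · (-1.64609e-07 − (-0.00390625)) = 0.000325507.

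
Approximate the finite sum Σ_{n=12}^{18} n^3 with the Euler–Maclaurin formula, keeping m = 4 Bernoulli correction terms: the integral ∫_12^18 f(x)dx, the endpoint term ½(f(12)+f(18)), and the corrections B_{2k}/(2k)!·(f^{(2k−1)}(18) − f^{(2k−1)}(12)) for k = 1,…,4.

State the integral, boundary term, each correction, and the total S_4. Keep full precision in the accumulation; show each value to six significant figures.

∫_12^18 x^3 dx evaluates to 21060.0.
Endpoint term: (f(12) + f(18))/2 = (1728.00 + 5832.00)/2 = 3780.00.
So far: 24840.0.
Correction k=1: B_{2}/2! · (f^{(1)}(18) − f^{(1)}(12)) = 1/12 · (972.000 − 432.000) = 45.0000.
After k=1: 24885.0.
Correction k=2: B_{4}/4! · (f^{(3)}(18) − f^{(3)}(12)) = −1/720 · (6.00000 − 6.00000) = 0.00000.
After k=2: 24885.0.
Correction k=3: B_{6}/6! · (f^{(5)}(18) − f^{(5)}(12)) = 1/30240 · (0.00000 − 0.00000) = 0.00000.
After k=3: 24885.0.
Correction k=4: B_{8}/8! · (f^{(7)}(18) − f^{(7)}(12)) = −1/1209600 · (0.00000 − 0.00000) = 0.00000.

S_4 ≈ 24885.0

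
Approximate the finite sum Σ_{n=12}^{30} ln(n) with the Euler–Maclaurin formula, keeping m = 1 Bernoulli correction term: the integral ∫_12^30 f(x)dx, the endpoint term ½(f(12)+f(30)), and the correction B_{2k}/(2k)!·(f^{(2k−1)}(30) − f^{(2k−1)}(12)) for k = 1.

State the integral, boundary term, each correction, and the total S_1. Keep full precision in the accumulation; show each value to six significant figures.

∫_12^30 ln(x) dx evaluates to 54.2170.
Boundary: ½(f(12) + f(30)) = ½(2.48491 + 3.40120) = 2.94305.
Running total after boundary: 57.1601.
k=1: B_{2}/(2)! × [f^{(1)}(30) − f^{(1)}(12)] = 1/12 × (0.0333333 − 0.0833333) = -0.00416667.

S_1 ≈ 57.1559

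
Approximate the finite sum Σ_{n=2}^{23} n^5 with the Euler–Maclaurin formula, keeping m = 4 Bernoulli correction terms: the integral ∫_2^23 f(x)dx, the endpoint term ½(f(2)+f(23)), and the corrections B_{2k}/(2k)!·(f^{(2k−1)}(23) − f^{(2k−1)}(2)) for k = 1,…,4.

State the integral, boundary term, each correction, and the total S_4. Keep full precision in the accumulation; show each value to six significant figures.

S_4 ≈ 2.80074e+07

Integral: ∫_2^23 x^5 dx = 2.46726e+07.
Boundary: ½(f(2) + f(23)) = ½(32.0000 + 6.43634e+06) = 3.21819e+06.
So far: 2.78908e+07.
k=1: B_{2}/(2)! × [f^{(1)}(23) − f^{(1)}(2)] = 1/12 × (1.39920e+06 − 80.0000) = 116594.
Running total after k=1: 2.80074e+07.
k=2: B_{4}/(4)! × [f^{(3)}(23) − f^{(3)}(2)] = −1/720 × (31740.0 − 240.000) = -43.7500.
Running total after k=2: 2.80074e+07.
k=3: B_{6}/(6)! × [f^{(5)}(23) − f^{(5)}(2)] = 1/30240 × (120.000 − 120.000) = 0.00000.
Running total after k=3: 2.80074e+07.
k=4: B_{8}/(8)! × [f^{(7)}(23) − f^{(7)}(2)] = −1/1209600 × (0.00000 − 0.00000) = 0.00000.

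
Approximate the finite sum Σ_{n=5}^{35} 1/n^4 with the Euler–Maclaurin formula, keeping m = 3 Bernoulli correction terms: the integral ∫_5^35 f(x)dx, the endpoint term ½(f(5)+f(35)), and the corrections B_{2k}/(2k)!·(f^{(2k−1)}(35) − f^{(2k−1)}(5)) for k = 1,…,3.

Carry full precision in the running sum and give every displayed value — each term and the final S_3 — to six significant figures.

S_3 ≈ 0.00356387

Integral: ∫_5^35 1/x^4 dx = 0.00265889.
Boundary: ½(f(5) + f(35)) = ½(0.00160000 + 6.66389e-07) = 0.000800333.
Running total after boundary: 0.00345923.
Correction k=1: B_{2}/2! · (f^{(1)}(35) − f^{(1)}(5)) = 1/12 · (-7.61587e-08 − (-0.00128000)) = 0.000106660.
Running total after k=1: 0.00356589.
Correction k=2: B_{4}/4! · (f^{(3)}(35) − f^{(3)}(5)) = −1/720 · (-1.86511e-09 − (-0.00153600)) = -2.13333e-06.
Running total after k=2: 0.00356375.
Correction k=3: B_{6}/6! · (f^{(5)}(35) − f^{(5)}(5)) = 1/30240 · (-8.52623e-11 − (-0.00344064)) = 1.13778e-07.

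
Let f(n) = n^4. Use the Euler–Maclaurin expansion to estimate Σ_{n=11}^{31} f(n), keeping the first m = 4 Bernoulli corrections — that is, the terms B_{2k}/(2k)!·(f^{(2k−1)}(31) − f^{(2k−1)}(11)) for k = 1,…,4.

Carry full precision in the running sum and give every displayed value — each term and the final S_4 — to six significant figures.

Integral: ∫_11^31 x^4 dx = 5.69362e+06.
Endpoint term: (f(11) + f(31))/2 = (14641.0 + 923521)/2 = 469081.
Running total after boundary: 6.16270e+06.
k=1: B_{2}/(2)! × [f^{(1)}(31) − f^{(1)}(11)] = 1/12 × (119164 − 5324.00) = 9486.67.
Partial sum through k=1: 6.17219e+06.
k=2: B_{4}/(4)! × [f^{(3)}(31) − f^{(3)}(11)] = −1/720 × (744.000 − 264.000) = -0.666667.
Partial sum through k=2: 6.17219e+06.
k=3: B_{6}/(6)! × [f^{(5)}(31) − f^{(5)}(11)] = 1/30240 × (0.00000 − 0.00000) = 0.00000.
Partial sum through k=3: 6.17219e+06.
k=4: B_{8}/(8)! × [f^{(7)}(31) − f^{(7)}(11)] = −1/1209600 × (0.00000 − 0.00000) = 0.00000.

S_4 ≈ 6.17219e+06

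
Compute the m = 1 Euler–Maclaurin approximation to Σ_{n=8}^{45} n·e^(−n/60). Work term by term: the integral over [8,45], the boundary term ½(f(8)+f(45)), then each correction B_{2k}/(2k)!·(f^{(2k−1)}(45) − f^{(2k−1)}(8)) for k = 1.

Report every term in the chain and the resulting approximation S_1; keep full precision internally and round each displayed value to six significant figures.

Integral: ∫_8^45 x·e^(−x/60) dx = 594.798.
Endpoint term: (f(8) + f(45))/2 = (7.00139 + 21.2565)/2 = 14.1289.
Running total after boundary: 608.927.
k=1: B_{2}/(2)! × [f^{(1)}(45) − f^{(1)}(8)] = 1/12 × (0.118092 − 0.758484) = -0.0533660.

S_1 ≈ 608.873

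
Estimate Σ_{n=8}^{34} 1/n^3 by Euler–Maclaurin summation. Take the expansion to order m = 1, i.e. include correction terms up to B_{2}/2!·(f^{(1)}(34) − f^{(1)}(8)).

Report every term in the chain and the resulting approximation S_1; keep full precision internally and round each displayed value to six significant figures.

S_1 ≈ 0.00843011

The integral term ∫_8^34 1/x^3 dx = 0.00737997.
½[f(8) + f(34)] = ½[0.00195312 + 2.54427e-05] = 0.000989284.
Running total after boundary: 0.00836926.
Correction k=1: B_{2}/2! · (f^{(1)}(34) − f^{(1)}(8)) = 1/12 · (-2.24494e-06 − (-0.000732422)) = 6.08481e-05.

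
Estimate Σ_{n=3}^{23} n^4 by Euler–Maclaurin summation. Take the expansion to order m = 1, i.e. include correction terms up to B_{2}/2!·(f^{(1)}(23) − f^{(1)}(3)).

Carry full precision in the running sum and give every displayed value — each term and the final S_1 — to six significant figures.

S_1 ≈ 1.43123e+06

Integral: ∫_3^23 x^4 dx = 1.28722e+06.
Endpoint term: (f(3) + f(23))/2 = (81.0000 + 279841)/2 = 139961.
Running total after boundary: 1.42718e+06.
Order-1 term: 1/12 · (48668.0 − 108.000) = 4046.67.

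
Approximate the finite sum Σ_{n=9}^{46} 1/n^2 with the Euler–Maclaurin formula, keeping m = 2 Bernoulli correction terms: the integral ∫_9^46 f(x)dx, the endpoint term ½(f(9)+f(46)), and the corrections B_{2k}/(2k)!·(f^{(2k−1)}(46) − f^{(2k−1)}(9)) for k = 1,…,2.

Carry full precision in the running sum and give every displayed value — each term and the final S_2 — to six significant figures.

S_2 ≈ 0.0960075

∫_9^46 1/x^2 dx evaluates to 0.0893720.
Endpoint term: (f(9) + f(46))/2 = (0.0123457 + 0.000472590)/2 = 0.00640913.
Integral + boundary = 0.0957811.
k=1: B_{2}/(2)! × [f^{(1)}(46) − f^{(1)}(9)] = 1/12 × (-2.05474e-05 − (-0.00274348)) = 0.000226911.
After k=1: 0.0960080.
k=2: B_{4}/(4)! × [f^{(3)}(46) − f^{(3)}(9)] = −1/720 × (-1.16526e-07 − (-0.000406442)) = -5.64341e-07.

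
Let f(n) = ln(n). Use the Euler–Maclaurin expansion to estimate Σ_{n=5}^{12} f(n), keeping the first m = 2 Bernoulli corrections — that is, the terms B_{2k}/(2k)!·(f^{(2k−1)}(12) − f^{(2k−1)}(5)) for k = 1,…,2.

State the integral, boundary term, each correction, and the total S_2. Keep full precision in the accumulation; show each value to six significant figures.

S_2 ≈ 16.8092

Integral: ∫_5^12 ln(x) dx = 14.7717.
Endpoint term: (f(5) + f(12))/2 = (1.60944 + 2.48491)/2 = 2.04717.
Integral + boundary = 16.8189.
Order-1 term: 1/12 · (0.0833333 − 0.200000) = -0.00972222.
Partial sum through k=1: 16.8091.
Order-2 term: −1/720 · (0.00115741 − 0.0160000) = 2.06147e-05.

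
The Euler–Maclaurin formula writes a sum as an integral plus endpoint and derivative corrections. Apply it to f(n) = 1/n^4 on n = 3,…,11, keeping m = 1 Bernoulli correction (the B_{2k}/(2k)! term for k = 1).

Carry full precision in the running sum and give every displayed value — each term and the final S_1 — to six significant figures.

The integral term ∫_3^11 1/x^4 dx = 0.0120952.
Endpoint term: (f(3) + f(11))/2 = (0.0123457 + 6.83013e-05)/2 = 0.00620699.
Running total after boundary: 0.0183022.
Order-1 term: 1/12 · (-2.48369e-05 − (-0.0164609)) = 0.00136967.

S_1 ≈ 0.0196719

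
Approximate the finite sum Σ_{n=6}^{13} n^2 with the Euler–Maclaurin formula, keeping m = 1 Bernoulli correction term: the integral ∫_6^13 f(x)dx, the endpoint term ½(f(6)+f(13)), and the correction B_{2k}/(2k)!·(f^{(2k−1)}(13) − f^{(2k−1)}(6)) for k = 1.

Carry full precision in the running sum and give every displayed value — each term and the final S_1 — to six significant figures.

∫_6^13 x^2 dx evaluates to 660.333.
Boundary: ½(f(6) + f(13)) = ½(36.0000 + 169.000) = 102.500.
Running total after boundary: 762.833.
Correction k=1: B_{2}/2! · (f^{(1)}(13) − f^{(1)}(6)) = 1/12 · (26.0000 − 12.0000) = 1.16667.

S_1 ≈ 764.000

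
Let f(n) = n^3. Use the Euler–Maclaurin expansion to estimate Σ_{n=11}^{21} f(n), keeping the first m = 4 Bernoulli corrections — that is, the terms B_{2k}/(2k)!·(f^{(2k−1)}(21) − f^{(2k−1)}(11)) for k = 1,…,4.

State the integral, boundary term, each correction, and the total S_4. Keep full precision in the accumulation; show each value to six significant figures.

S_4 ≈ 50336.0

Integral: ∫_11^21 x^3 dx = 44960.0.
½[f(11) + f(21)] = ½[1331.00 + 9261.00] = 5296.00.
Running total after boundary: 50256.0.
Order-1 term: 1/12 · (1323.00 − 363.000) = 80.0000.
Running total after k=1: 50336.0.
Order-2 term: −1/720 · (6.00000 − 6.00000) = 0.00000.
Running total after k=2: 50336.0.
Order-3 term: 1/30240 · (0.00000 − 0.00000) = 0.00000.
Running total after k=3: 50336.0.
Order-4 term: −1/1209600 · (0.00000 − 0.00000) = 0.00000.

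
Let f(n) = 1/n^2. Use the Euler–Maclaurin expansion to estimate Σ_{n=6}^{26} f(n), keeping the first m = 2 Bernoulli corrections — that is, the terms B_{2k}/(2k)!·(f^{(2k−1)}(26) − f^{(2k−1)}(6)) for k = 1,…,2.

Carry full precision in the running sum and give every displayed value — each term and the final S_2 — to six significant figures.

S_2 ≈ 0.143592

The integral term ∫_6^26 1/x^2 dx = 0.128205.
Endpoint term: (f(6) + f(26))/2 = (0.0277778 + 0.00147929)/2 = 0.0146285.
Running total after boundary: 0.142834.
Order-1 term: 1/12 · (-0.000113792 − (-0.00925926)) = 0.000762122.
After k=1: 0.143596.
Order-2 term: −1/720 · (-2.01997e-06 − (-0.00308642)) = -4.28389e-06.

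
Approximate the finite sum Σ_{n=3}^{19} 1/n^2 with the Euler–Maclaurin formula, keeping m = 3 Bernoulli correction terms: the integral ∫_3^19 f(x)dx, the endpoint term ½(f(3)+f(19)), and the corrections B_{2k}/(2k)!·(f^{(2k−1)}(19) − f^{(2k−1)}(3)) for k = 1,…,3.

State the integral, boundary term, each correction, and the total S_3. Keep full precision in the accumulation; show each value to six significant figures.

S_3 ≈ 0.343665

Integral: ∫_3^19 1/x^2 dx = 0.280702.
Endpoint term: (f(3) + f(19))/2 = (0.111111 + 0.00277008)/2 = 0.0569406.
Running total after boundary: 0.337642.
k=1: B_{2}/(2)! × [f^{(1)}(19) − f^{(1)}(3)] = 1/12 × (-0.000291588 − (-0.0740741)) = 0.00614854.
Running total after k=1: 0.343791.
k=2: B_{4}/(4)! × [f^{(3)}(19) − f^{(3)}(3)] = −1/720 × (-9.69267e-06 − (-0.0987654)) = -0.000137161.
Running total after k=2: 0.343654.
k=3: B_{6}/(6)! × [f^{(5)}(19) − f^{(5)}(3)] = 1/30240 × (-8.05485e-07 − (-0.329218)) = 1.08868e-05.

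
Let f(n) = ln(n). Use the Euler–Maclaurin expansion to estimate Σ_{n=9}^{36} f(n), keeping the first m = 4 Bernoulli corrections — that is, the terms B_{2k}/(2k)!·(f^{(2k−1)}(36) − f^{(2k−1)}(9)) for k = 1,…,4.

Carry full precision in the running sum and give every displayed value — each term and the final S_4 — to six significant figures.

∫_9^36 ln(x) dx evaluates to 82.2317.
Boundary: ½(f(9) + f(36)) = ½(2.19722 + 3.58352) = 2.89037.
Running total after boundary: 85.1220.
Order-1 term: 1/12 · (0.0277778 − 0.111111) = -0.00694444.
Running total after k=1: 85.1151.
Order-2 term: −1/720 · (4.28669e-05 − 0.00274348) = 3.75086e-06.
Running total after k=2: 85.1151.
Order-3 term: 1/30240 · (3.96916e-07 − 0.000406442) = -1.34274e-08.
Running total after k=3: 85.1151.
Order-4 term: −1/1209600 · (9.18787e-09 − 0.000150534) = 1.24442e-10.

S_4 ≈ 85.1151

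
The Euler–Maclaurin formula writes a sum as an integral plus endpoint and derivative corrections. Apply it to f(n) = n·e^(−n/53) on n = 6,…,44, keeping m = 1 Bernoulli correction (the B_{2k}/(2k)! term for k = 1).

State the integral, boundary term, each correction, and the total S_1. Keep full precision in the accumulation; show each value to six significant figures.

∫_6^44 x·e^(−x/53) dx evaluates to 550.996.
½[f(6) + f(44)] = ½[5.35779 + 19.1825] = 12.2702.
Integral + boundary = 563.266.
Correction k=1: B_{2}/2! · (f^{(1)}(44) − f^{(1)}(6)) = 1/12 · (0.0740321 − 0.791875) = -0.0598202.

S_1 ≈ 563.206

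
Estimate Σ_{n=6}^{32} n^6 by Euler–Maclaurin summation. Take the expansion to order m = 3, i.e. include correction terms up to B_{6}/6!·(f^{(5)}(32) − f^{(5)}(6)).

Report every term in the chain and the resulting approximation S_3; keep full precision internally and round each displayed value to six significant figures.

∫_6^32 x^6 dx evaluates to 4.90849e+09.
Endpoint term: (f(6) + f(32))/2 = (46656.0 + 1.07374e+09)/2 = 5.36894e+08.
Integral + boundary = 5.44539e+09.
Correction k=1: B_{2}/2! · (f^{(1)}(32) − f^{(1)}(6)) = 1/12 · (2.01327e+08 − 46656.0) = 1.67733e+07.
Partial sum through k=1: 5.46216e+09.
Correction k=2: B_{4}/4! · (f^{(3)}(32) − f^{(3)}(6)) = −1/720 · (3.93216e+06 − 25920.0) = -5425.33.
Partial sum through k=2: 5.46216e+09.
Correction k=3: B_{6}/6! · (f^{(5)}(32) − f^{(5)}(6)) = 1/30240 · (23040.0 − 4320.00) = 0.619048.

S_3 ≈ 5.46216e+09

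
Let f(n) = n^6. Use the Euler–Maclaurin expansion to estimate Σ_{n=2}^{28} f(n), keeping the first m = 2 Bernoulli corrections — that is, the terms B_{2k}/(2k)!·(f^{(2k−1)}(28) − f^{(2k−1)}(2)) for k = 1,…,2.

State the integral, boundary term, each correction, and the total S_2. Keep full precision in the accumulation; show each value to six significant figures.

Integral: ∫_2^28 x^6 dx = 1.92756e+09.
½[f(2) + f(28)] = ½[64.0000 + 4.81890e+08] = 2.40945e+08.
Running total after boundary: 2.16851e+09.
Correction k=1: B_{2}/2! · (f^{(1)}(28) − f^{(1)}(2)) = 1/12 · (1.03262e+08 − 192.000) = 8.60517e+06.
Running total after k=1: 2.17711e+09.
Correction k=2: B_{4}/4! · (f^{(3)}(28) − f^{(3)}(2)) = −1/720 · (2.63424e+06 − 960.000) = -3657.33.

S_2 ≈ 2.17711e+09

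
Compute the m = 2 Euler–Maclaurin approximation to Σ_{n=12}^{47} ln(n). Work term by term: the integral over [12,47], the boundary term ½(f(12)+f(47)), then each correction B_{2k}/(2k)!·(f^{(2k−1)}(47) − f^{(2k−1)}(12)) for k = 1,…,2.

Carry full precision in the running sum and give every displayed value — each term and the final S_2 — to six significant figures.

The integral term ∫_12^47 ln(x) dx = 116.138.
½[f(12) + f(47)] = ½[2.48491 + 3.85015] = 3.16753.
Integral + boundary = 119.306.
k=1: B_{2}/(2)! × [f^{(1)}(47) − f^{(1)}(12)] = 1/12 × (0.0212766 − 0.0833333) = -0.00517139.
Running total after k=1: 119.300.
k=2: B_{4}/(4)! × [f^{(3)}(47) − f^{(3)}(12)] = −1/720 × (1.92636e-05 − 0.00115741) = 1.58076e-06.

S_2 ≈ 119.300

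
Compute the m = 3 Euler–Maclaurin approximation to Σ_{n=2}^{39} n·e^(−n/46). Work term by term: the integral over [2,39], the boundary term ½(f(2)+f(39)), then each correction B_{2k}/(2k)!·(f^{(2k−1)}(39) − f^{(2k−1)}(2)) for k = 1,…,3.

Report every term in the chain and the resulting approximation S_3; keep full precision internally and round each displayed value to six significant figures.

S_3 ≈ 448.467

Integral: ∫_2^39 x·e^(−x/46) dx = 439.228.
½[f(2) + f(39)] = ½[1.91491 + 16.7055] = 9.31018.
Integral + boundary = 448.538.
Order-1 term: 1/12 · (0.0651830 − 0.915825) = -0.0708868.
Partial sum through k=1: 448.467.
Order-2 term: −1/720 · (0.000435668 − 0.00133777) = 1.25293e-06.
Partial sum through k=2: 448.467.
Order-3 term: 1/30240 · (3.97226e-07 − 1.05990e-06) = -2.19137e-11.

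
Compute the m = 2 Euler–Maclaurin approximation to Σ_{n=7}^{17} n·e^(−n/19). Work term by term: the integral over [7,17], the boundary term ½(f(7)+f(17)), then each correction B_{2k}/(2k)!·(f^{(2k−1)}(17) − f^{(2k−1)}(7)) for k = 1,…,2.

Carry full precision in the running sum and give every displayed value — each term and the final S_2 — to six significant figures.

Integral: ∫_7^17 x·e^(−x/19) dx = 62.2008.
Endpoint term: (f(7) + f(17))/2 = (4.84278 + 6.94816)/2 = 5.89547.
Running total after boundary: 68.0963.
Correction k=1: B_{2}/2! · (f^{(1)}(17) − f^{(1)}(7)) = 1/12 · (0.0430226 − 0.436943) = -0.0328267.
Partial sum through k=1: 68.0634.
Correction k=2: B_{4}/4! · (f^{(3)}(17) − f^{(3)}(7)) = −1/720 · (0.00238353 − 0.00504320) = 3.69399e-06.

S_2 ≈ 68.0634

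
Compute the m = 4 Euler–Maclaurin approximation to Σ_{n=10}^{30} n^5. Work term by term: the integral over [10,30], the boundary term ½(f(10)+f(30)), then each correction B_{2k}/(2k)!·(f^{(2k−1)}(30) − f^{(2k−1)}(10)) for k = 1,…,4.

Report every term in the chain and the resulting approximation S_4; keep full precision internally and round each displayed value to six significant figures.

The integral term ∫_10^30 x^5 dx = 1.21333e+08.
Boundary: ½(f(10) + f(30)) = ½(100000 + 2.43000e+07) = 1.22000e+07.
Running total after boundary: 1.33533e+08.
Order-1 term: 1/12 · (4.05000e+06 − 50000.0) = 333333.
Running total after k=1: 1.33867e+08.
Order-2 term: −1/720 · (54000.0 − 6000.00) = -66.6667.
Running total after k=2: 1.33867e+08.
Order-3 term: 1/30240 · (120.000 − 120.000) = 0.00000.
Running total after k=3: 1.33867e+08.
Order-4 term: −1/1209600 · (0.00000 − 0.00000) = 0.00000.

S_4 ≈ 1.33867e+08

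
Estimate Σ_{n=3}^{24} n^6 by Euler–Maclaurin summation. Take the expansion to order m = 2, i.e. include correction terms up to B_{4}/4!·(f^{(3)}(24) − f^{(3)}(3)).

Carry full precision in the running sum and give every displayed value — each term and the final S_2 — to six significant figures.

S_2 ≈ 7.54741e+08

Integral: ∫_3^24 x^6 dx = 6.55210e+08.
Boundary: ½(f(3) + f(24)) = ½(729.000 + 1.91103e+08) = 9.55519e+07.
Running total after boundary: 7.50762e+08.
Order-1 term: 1/12 · (4.77757e+07 − 1458.00) = 3.98119e+06.
After k=1: 7.54743e+08.
Order-2 term: −1/720 · (1.65888e+06 − 3240.00) = -2299.50.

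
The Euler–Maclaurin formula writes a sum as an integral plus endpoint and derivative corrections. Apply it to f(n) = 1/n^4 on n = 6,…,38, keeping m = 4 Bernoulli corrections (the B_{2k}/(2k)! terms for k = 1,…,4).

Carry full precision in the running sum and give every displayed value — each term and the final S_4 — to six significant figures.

S_4 ≈ 0.00196547

Integral: ∫_6^38 1/x^4 dx = 0.00153714.
½[f(6) + f(38)] = ½[0.000771605 + 4.79585e-07] = 0.000386042.
Running total after boundary: 0.00192318.
k=1: B_{2}/(2)! × [f^{(1)}(38) − f^{(1)}(6)] = 1/12 × (-5.04826e-08 − (-0.000514403)) = 4.28627e-05.
After k=1: 0.00196604.
k=2: B_{4}/(4)! × [f^{(3)}(38) − f^{(3)}(6)] = −1/720 × (-1.04881e-09 − (-0.000428669)) = -5.95373e-07.
After k=2: 0.00196544.
k=3: B_{6}/(6)! × [f^{(5)}(38) − f^{(5)}(6)] = 1/30240 × (-4.06740e-11 − (-0.000666819)) = 2.20509e-08.
After k=3: 0.00196547.
k=4: B_{8}/(8)! × [f^{(7)}(38) − f^{(7)}(6)] = −1/1209600 × (-2.53508e-12 − (-0.00166705)) = -1.37818e-09.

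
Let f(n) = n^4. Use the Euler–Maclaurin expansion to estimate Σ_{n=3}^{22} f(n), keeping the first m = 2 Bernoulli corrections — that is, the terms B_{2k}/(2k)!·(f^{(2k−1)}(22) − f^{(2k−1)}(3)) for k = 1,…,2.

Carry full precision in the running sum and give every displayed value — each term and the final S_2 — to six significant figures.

S_2 ≈ 1.15139e+06

∫_3^22 x^4 dx evaluates to 1.03068e+06.
Boundary: ½(f(3) + f(22)) = ½(81.0000 + 234256) = 117168.
Integral + boundary = 1.14785e+06.
Order-1 term: 1/12 · (42592.0 − 108.000) = 3540.33.
Running total after k=1: 1.15139e+06.
Order-2 term: −1/720 · (528.000 − 72.0000) = -0.633333.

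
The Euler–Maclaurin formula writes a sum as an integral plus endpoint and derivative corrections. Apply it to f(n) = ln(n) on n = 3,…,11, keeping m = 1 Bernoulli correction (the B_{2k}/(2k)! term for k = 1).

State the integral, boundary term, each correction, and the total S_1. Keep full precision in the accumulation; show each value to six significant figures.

Integral: ∫_3^11 ln(x) dx = 15.0810.
Boundary: ½(f(3) + f(11)) = ½(1.09861 + 2.39790) = 1.74825.
So far: 16.8293.
k=1: B_{2}/(2)! × [f^{(1)}(11) − f^{(1)}(3)] = 1/12 × (0.0909091 − 0.333333) = -0.0202020.

S_1 ≈ 16.8091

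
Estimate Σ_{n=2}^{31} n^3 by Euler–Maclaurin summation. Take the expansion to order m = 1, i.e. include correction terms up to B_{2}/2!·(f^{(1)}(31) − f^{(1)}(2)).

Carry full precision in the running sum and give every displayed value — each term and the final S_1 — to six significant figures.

∫_2^31 x^3 dx evaluates to 230876.
Endpoint term: (f(2) + f(31))/2 = (8.00000 + 29791.0)/2 = 14899.5.
Integral + boundary = 245776.
Correction k=1: B_{2}/2! · (f^{(1)}(31) − f^{(1)}(2)) = 1/12 · (2883.00 − 12.0000) = 239.250.

S_1 ≈ 246015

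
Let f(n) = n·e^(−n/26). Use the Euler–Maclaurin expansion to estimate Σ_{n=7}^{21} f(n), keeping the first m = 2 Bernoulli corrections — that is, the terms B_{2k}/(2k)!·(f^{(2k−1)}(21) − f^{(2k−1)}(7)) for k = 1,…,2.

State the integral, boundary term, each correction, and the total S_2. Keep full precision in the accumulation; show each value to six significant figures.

The integral term ∫_7^21 x·e^(−x/26) dx = 110.611.
Boundary: ½(f(7) + f(21)) = ½(5.34777 + 9.36360) = 7.35569.
Integral + boundary = 117.967.
Order-1 term: 1/12 · (0.0857473 − 0.558284) = -0.0393780.
Running total after k=1: 117.927.
Order-2 term: −1/720 · (0.00144603 − 0.00308612) = 2.27790e-06.

S_2 ≈ 117.927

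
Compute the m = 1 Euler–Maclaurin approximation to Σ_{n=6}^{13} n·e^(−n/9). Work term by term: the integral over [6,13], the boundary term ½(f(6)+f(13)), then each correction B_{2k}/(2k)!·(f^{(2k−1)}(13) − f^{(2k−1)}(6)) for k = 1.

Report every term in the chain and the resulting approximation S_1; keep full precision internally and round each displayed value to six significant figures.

Integral: ∫_6^13 x·e^(−x/9) dx = 22.6076.
½[f(6) + f(13)] = ½[3.08050 + 3.06640] = 3.07345.
Running total after boundary: 25.6811.
k=1: B_{2}/(2)! × [f^{(1)}(13) − f^{(1)}(6)] = 1/12 × (-0.104834 − 0.171139) = -0.0229978.

S_1 ≈ 25.6581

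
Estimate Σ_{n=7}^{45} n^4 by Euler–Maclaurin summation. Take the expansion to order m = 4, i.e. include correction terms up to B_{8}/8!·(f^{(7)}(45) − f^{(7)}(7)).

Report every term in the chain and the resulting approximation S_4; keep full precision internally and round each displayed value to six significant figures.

S_4 ≈ 3.89840e+07

Integral: ∫_7^45 x^4 dx = 3.69023e+07.
½[f(7) + f(45)] = ½[2401.00 + 4.10062e+06] = 2.05151e+06.
So far: 3.89538e+07.
Order-1 term: 1/12 · (364500 − 1372.00) = 30260.7.
After k=1: 3.89840e+07.
Order-2 term: −1/720 · (1080.00 − 168.000) = -1.26667.
After k=2: 3.89840e+07.
Order-3 term: 1/30240 · (0.00000 − 0.00000) = 0.00000.
After k=3: 3.89840e+07.
Order-4 term: −1/1209600 · (0.00000 − 0.00000) = 0.00000.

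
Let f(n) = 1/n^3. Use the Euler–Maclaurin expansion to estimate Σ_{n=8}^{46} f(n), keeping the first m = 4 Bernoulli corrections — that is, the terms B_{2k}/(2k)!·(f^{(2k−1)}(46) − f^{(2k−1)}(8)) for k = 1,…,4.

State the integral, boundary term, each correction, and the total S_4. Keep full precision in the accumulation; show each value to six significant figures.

S_4 ≈ 0.00861857

The integral term ∫_8^46 1/x^3 dx = 0.00757621.
Boundary: ½(f(8) + f(46)) = ½(0.00195312 + 1.02737e-05) = 0.000981699.
So far: 0.00855790.
Correction k=1: B_{2}/2! · (f^{(1)}(46) − f^{(1)}(8)) = 1/12 · (-6.70023e-07 − (-0.000732422)) = 6.09793e-05.
Partial sum through k=1: 0.00861888.
Correction k=2: B_{4}/4! · (f^{(3)}(46) − f^{(3)}(8)) = −1/720 · (-6.33292e-09 − (-0.000228882)) = -3.17883e-07.
Partial sum through k=2: 0.00861857.
Correction k=3: B_{6}/6! · (f^{(5)}(46) − f^{(5)}(8)) = 1/30240 · (-1.25701e-10 − (-0.000150204)) = 4.96705e-09.
Partial sum through k=3: 0.00861857.
Correction k=4: B_{8}/8! · (f^{(7)}(46) − f^{(7)}(8)) = −1/1209600 · (-4.27715e-12 − (-0.000168979)) = -1.39698e-10.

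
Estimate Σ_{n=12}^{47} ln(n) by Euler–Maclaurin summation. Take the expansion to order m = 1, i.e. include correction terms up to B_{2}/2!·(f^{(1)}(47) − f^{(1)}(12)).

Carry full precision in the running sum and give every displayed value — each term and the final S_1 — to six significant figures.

Integral: ∫_12^47 ln(x) dx = 116.138.
Endpoint term: (f(12) + f(47))/2 = (2.48491 + 3.85015)/2 = 3.16753.
Running total after boundary: 119.306.
k=1: B_{2}/(2)! × [f^{(1)}(47) − f^{(1)}(12)] = 1/12 × (0.0212766 − 0.0833333) = -0.00517139.

S_1 ≈ 119.300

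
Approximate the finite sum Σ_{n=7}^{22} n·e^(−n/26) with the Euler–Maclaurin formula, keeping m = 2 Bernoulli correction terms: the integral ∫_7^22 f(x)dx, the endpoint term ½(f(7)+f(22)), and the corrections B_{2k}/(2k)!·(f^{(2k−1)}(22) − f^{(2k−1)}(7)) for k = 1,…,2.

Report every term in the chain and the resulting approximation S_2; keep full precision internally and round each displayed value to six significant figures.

Integral: ∫_7^22 x·e^(−x/26) dx = 120.014.
½[f(7) + f(22)] = ½[5.34777 + 9.43936] = 7.39357.
Integral + boundary = 127.408.
Correction k=1: B_{2}/2! · (f^{(1)}(22) − f^{(1)}(7)) = 1/12 · (0.0660095 − 0.558284) = -0.0410228.
After k=1: 127.367.
Correction k=2: B_{4}/4! · (f^{(3)}(22) − f^{(3)}(7)) = −1/720 · (0.00136706 − 0.00308612) = 2.38758e-06.

S_2 ≈ 127.367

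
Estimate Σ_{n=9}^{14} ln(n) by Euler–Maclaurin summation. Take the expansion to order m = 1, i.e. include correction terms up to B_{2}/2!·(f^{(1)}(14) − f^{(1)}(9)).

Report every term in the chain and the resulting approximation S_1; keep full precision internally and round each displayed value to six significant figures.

Integral: ∫_9^14 ln(x) dx = 12.1718.
½[f(9) + f(14)] = ½[2.19722 + 2.63906] = 2.41814.
Integral + boundary = 14.5899.
Order-1 term: 1/12 · (0.0714286 − 0.111111) = -0.00330688.

S_1 ≈ 14.5866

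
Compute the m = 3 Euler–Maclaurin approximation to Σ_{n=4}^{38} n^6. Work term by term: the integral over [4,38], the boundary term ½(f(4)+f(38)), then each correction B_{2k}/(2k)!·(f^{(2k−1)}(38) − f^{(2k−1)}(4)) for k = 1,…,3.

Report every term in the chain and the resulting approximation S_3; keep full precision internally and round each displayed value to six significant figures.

∫_4^38 x^6 dx evaluates to 1.63451e+10.
Boundary: ½(f(4) + f(38)) = ½(4096.00 + 3.01094e+09) = 1.50547e+09.
So far: 1.78506e+10.
k=1: B_{2}/(2)! × [f^{(1)}(38) − f^{(1)}(4)] = 1/12 × (4.75411e+08 − 6144.00) = 3.96171e+07.
Partial sum through k=1: 1.78902e+10.
k=2: B_{4}/(4)! × [f^{(3)}(38) − f^{(3)}(4)] = −1/720 × (6.58464e+06 − 7680.00) = -9134.67.
Partial sum through k=2: 1.78902e+10.
k=3: B_{6}/(6)! × [f^{(5)}(38) − f^{(5)}(4)] = 1/30240 × (27360.0 − 2880.00) = 0.809524.

S_3 ≈ 1.78902e+10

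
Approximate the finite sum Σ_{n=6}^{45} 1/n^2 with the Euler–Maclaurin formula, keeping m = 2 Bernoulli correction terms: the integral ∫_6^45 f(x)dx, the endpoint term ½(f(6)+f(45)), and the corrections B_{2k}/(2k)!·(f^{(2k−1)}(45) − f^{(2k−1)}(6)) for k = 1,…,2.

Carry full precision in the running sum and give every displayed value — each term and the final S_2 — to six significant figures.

Integral: ∫_6^45 1/x^2 dx = 0.144444.
Boundary: ½(f(6) + f(45)) = ½(0.0277778 + 0.000493827) = 0.0141358.
So far: 0.158580.
Correction k=1: B_{2}/2! · (f^{(1)}(45) − f^{(1)}(6)) = 1/12 · (-2.19479e-05 − (-0.00925926)) = 0.000769776.
Partial sum through k=1: 0.159350.
Correction k=2: B_{4}/4! · (f^{(3)}(45) − f^{(3)}(6)) = −1/720 · (-1.30061e-07 − (-0.00308642)) = -4.28651e-06.

S_2 ≈ 0.159346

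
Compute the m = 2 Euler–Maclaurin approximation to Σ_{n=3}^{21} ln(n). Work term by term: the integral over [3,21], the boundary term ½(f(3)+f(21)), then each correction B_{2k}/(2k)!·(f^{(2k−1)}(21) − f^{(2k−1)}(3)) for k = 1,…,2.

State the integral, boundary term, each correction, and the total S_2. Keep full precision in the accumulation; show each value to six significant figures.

S_2 ≈ 44.6870

Integral: ∫_3^21 ln(x) dx = 42.6391.
Boundary: ½(f(3) + f(21)) = ½(1.09861 + 3.04452) = 2.07157.
So far: 44.7107.
Order-1 term: 1/12 · (0.0476190 − 0.333333) = -0.0238095.
Partial sum through k=1: 44.6869.
Order-2 term: −1/720 · (0.000215959 − 0.0740741) = 0.000102581.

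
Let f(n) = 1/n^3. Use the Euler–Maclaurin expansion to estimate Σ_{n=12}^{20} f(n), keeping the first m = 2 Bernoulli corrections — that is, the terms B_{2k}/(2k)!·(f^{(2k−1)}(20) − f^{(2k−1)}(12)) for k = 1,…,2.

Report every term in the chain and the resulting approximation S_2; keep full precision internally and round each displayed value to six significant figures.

The integral term ∫_12^20 1/x^3 dx = 0.00222222.
Boundary: ½(f(12) + f(20)) = ½(0.000578704 + 0.000125000) = 0.000351852.
So far: 0.00257407.
k=1: B_{2}/(2)! × [f^{(1)}(20) − f^{(1)}(12)] = 1/12 × (-1.87500e-05 − (-0.000144676)) = 1.04938e-05.
Partial sum through k=1: 0.00258457.
k=2: B_{4}/(4)! × [f^{(3)}(20) − f^{(3)}(12)] = −1/720 × (-9.37500e-07 − (-2.00939e-05)) = -2.66061e-08.

S_2 ≈ 0.00258454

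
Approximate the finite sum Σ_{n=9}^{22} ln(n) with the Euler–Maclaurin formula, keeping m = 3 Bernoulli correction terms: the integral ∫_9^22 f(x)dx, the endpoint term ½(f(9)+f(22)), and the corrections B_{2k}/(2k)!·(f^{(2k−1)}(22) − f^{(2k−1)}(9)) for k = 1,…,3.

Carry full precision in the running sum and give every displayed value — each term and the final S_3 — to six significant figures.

Integral: ∫_9^22 ln(x) dx = 35.2279.
Endpoint term: (f(9) + f(22))/2 = (2.19722 + 3.09104)/2 = 2.64413.
Running total after boundary: 37.8720.
Correction k=1: B_{2}/2! · (f^{(1)}(22) − f^{(1)}(9)) = 1/12 · (0.0454545 − 0.111111) = -0.00547138.
After k=1: 37.8666.
Correction k=2: B_{4}/4! · (f^{(3)}(22) − f^{(3)}(9)) = −1/720 · (0.000187829 − 0.00274348) = 3.54952e-06.
After k=2: 37.8666.
Correction k=3: B_{6}/6! · (f^{(5)}(22) − f^{(5)}(9)) = 1/30240 · (4.65691e-06 − 0.000406442) = -1.32865e-08.

S_3 ≈ 37.8666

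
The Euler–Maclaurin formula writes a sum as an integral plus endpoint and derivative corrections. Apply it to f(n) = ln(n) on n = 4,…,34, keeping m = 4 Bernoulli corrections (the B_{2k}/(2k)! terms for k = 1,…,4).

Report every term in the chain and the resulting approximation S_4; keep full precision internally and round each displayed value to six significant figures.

The integral term ∫_4^34 ln(x) dx = 84.3511.
Boundary: ½(f(4) + f(34)) = ½(1.38629 + 3.52636) = 2.45633.
So far: 86.8074.
k=1: B_{2}/(2)! × [f^{(1)}(34) − f^{(1)}(4)] = 1/12 × (0.0294118 − 0.250000) = -0.0183824.
Partial sum through k=1: 86.7890.
k=2: B_{4}/(4)! × [f^{(3)}(34) − f^{(3)}(4)] = −1/720 × (5.08854e-05 − 0.0312500) = 4.33321e-05.
Partial sum through k=2: 86.7891.
k=3: B_{6}/(6)! × [f^{(5)}(34) − f^{(5)}(4)] = 1/30240 × (5.28222e-07 − 0.0234375) = -7.75032e-07.
Partial sum through k=3: 86.7891.
k=4: B_{8}/(8)! × [f^{(7)}(34) − f^{(7)}(4)] = −1/1209600 × (1.37082e-08 − 0.0439453) = 3.63304e-08.

S_4 ≈ 86.7891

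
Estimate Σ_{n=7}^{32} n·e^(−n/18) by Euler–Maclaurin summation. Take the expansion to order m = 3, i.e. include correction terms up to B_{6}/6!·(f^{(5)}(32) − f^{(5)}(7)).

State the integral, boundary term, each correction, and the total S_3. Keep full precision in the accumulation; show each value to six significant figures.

∫_7^32 x·e^(−x/18) dx evaluates to 152.902.
Boundary: ½(f(7) + f(32)) = ½(4.74467 + 5.40843) = 5.07655.
Integral + boundary = 157.979.
k=1: B_{2}/(2)! × [f^{(1)}(32) − f^{(1)}(7)] = 1/12 × (-0.131455 − 0.414217) = -0.0454726.
After k=1: 157.933.
k=2: B_{4}/(4)! × [f^{(3)}(32) − f^{(3)}(7)] = −1/720 × (0.000637567 − 0.00546246) = 6.70124e-06.
After k=2: 157.933.
k=3: B_{6}/(6)! × [f^{(5)}(32) − f^{(5)}(7)] = 1/30240 × (5.18784e-06 − 2.97730e-05) = -8.13003e-10.

S_3 ≈ 157.933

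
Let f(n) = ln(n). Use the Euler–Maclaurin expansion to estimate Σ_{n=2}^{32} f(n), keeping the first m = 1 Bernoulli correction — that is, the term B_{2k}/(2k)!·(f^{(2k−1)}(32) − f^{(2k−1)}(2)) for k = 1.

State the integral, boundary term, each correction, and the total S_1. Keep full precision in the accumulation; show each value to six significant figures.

Integral: ∫_2^32 ln(x) dx = 79.5173.
Boundary: ½(f(2) + f(32)) = ½(0.693147 + 3.46574) = 2.07944.
So far: 81.5967.
k=1: B_{2}/(2)! × [f^{(1)}(32) − f^{(1)}(2)] = 1/12 × (0.0312500 − 0.500000) = -0.0390625.

S_1 ≈ 81.5576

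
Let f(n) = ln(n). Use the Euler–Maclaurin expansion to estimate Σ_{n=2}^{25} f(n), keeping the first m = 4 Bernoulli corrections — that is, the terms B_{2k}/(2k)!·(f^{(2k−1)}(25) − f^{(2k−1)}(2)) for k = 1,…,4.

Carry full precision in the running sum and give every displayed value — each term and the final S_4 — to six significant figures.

S_4 ≈ 58.0036

Integral: ∫_2^25 ln(x) dx = 56.0856.
Endpoint term: (f(2) + f(25))/2 = (0.693147 + 3.21888)/2 = 1.95601.
Integral + boundary = 58.0416.
Correction k=1: B_{2}/2! · (f^{(1)}(25) − f^{(1)}(2)) = 1/12 · (0.0400000 − 0.500000) = -0.0383333.
After k=1: 58.0033.
Correction k=2: B_{4}/4! · (f^{(3)}(25) − f^{(3)}(2)) = −1/720 · (0.000128000 − 0.250000) = 0.000347044.
After k=2: 58.0036.
Correction k=3: B_{6}/6! · (f^{(5)}(25) − f^{(5)}(2)) = 1/30240 · (2.45760e-06 − 0.750000) = -2.48015e-05.
After k=3: 58.0036.
Correction k=4: B_{8}/8! · (f^{(7)}(25) − f^{(7)}(2)) = −1/1209600 · (1.17965e-07 − 5.62500) = 4.65030e-06.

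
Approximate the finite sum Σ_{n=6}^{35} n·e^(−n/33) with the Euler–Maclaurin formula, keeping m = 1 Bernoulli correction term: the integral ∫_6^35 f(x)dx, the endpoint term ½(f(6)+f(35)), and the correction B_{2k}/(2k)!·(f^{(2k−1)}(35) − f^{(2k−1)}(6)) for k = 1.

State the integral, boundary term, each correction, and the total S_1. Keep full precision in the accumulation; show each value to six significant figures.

S_1 ≈ 304.566

The integral term ∫_6^35 x·e^(−x/33) dx = 296.064.
Endpoint term: (f(6) + f(35))/2 = (5.00252 + 12.1186)/2 = 8.56056.
Running total after boundary: 304.625.
Correction k=1: B_{2}/2! · (f^{(1)}(35) − f^{(1)}(6)) = 1/12 · (-0.0209846 − 0.682161) = -0.0585955.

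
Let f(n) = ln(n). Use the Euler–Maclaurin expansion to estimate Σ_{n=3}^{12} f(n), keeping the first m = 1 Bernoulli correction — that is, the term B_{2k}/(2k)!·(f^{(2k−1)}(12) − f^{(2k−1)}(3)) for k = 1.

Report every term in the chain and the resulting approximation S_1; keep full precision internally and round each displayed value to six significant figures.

∫_3^12 ln(x) dx evaluates to 17.5230.
½[f(3) + f(12)] = ½[1.09861 + 2.48491] = 1.79176.
Integral + boundary = 19.3148.
k=1: B_{2}/(2)! × [f^{(1)}(12) − f^{(1)}(3)] = 1/12 × (0.0833333 − 0.333333) = -0.0208333.

S_1 ≈ 19.2940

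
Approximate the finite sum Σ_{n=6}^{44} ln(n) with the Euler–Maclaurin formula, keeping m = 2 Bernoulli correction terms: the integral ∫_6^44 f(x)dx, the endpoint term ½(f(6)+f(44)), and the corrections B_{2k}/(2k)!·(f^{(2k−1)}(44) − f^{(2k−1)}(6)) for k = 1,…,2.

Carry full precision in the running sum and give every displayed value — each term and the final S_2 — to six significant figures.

S_2 ≈ 120.530

∫_6^44 ln(x) dx evaluates to 117.754.
Endpoint term: (f(6) + f(44))/2 = (1.79176 + 3.78419)/2 = 2.78797.
So far: 120.542.
Order-1 term: 1/12 · (0.0227273 − 0.166667) = -0.0119949.
After k=1: 120.530.
Order-2 term: −1/720 · (2.34786e-05 − 0.00925926) = 1.28275e-05.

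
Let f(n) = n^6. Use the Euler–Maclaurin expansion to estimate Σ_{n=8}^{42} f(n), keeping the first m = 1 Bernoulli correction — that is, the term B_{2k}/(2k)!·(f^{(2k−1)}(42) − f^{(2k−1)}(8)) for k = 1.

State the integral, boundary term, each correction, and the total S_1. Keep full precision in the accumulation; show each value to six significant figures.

S_1 ≈ 3.57439e+10

∫_8^42 x^6 dx evaluates to 3.29339e+10.
Boundary: ½(f(8) + f(42)) = ½(262144 + 5.48903e+09) = 2.74465e+09.
So far: 3.56785e+10.
Correction k=1: B_{2}/2! · (f^{(1)}(42) − f^{(1)}(8)) = 1/12 · (7.84147e+08 − 196608) = 6.53292e+07.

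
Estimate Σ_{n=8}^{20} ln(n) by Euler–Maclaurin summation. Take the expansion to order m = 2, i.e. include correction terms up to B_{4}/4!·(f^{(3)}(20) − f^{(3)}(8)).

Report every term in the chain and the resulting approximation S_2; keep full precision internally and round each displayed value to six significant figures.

∫_8^20 ln(x) dx evaluates to 31.2791.
Endpoint term: (f(8) + f(20))/2 = (2.07944 + 2.99573)/2 = 2.53759.
Integral + boundary = 33.8167.
k=1: B_{2}/(2)! × [f^{(1)}(20) − f^{(1)}(8)] = 1/12 × (0.0500000 − 0.125000) = -0.00625000.
Partial sum through k=1: 33.8105.
k=2: B_{4}/(4)! × [f^{(3)}(20) − f^{(3)}(8)] = −1/720 × (0.000250000 − 0.00390625) = 5.07812e-06.

S_2 ≈ 33.8105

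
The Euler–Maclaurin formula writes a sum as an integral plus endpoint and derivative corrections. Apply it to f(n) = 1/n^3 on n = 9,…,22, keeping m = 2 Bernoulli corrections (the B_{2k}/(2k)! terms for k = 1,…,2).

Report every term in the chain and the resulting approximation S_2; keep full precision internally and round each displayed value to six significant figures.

The integral term ∫_9^22 1/x^3 dx = 0.00513978.
Endpoint term: (f(9) + f(22))/2 = (0.00137174 + 9.39144e-05)/2 = 0.000732828.
Integral + boundary = 0.00587261.
Order-1 term: 1/12 · (-1.28065e-05 − (-0.000457247)) = 3.70367e-05.
Partial sum through k=1: 0.00590965.
Order-2 term: −1/720 · (-5.29194e-07 − (-0.000112901)) = -1.56071e-07.

S_2 ≈ 0.00590949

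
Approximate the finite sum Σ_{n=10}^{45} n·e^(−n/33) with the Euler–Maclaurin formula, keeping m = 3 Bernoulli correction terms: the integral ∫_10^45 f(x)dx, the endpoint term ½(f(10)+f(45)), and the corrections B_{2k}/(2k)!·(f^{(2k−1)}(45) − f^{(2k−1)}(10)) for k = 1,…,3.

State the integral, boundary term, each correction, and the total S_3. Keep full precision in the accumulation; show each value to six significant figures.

S_3 ≈ 399.190

The integral term ∫_10^45 x·e^(−x/33) dx = 389.794.
Boundary: ½(f(10) + f(45)) = ½(7.38577 + 11.5078) = 9.44679.
Running total after boundary: 399.240.
k=1: B_{2}/(2)! × [f^{(1)}(45) − f^{(1)}(10)] = 1/12 × (-0.0929924 − 0.514766) = -0.0506465.
After k=1: 399.190.
k=2: B_{4}/(4)! × [f^{(3)}(45) − f^{(3)}(10)] = −1/720 × (0.000384266 − 0.00182913) = 2.00675e-06.
After k=2: 399.190.
k=3: B_{6}/(6)! × [f^{(5)}(45) − f^{(5)}(10)] = 1/30240 × (7.84137e-07 − 2.92521e-06) = -7.08028e-11.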